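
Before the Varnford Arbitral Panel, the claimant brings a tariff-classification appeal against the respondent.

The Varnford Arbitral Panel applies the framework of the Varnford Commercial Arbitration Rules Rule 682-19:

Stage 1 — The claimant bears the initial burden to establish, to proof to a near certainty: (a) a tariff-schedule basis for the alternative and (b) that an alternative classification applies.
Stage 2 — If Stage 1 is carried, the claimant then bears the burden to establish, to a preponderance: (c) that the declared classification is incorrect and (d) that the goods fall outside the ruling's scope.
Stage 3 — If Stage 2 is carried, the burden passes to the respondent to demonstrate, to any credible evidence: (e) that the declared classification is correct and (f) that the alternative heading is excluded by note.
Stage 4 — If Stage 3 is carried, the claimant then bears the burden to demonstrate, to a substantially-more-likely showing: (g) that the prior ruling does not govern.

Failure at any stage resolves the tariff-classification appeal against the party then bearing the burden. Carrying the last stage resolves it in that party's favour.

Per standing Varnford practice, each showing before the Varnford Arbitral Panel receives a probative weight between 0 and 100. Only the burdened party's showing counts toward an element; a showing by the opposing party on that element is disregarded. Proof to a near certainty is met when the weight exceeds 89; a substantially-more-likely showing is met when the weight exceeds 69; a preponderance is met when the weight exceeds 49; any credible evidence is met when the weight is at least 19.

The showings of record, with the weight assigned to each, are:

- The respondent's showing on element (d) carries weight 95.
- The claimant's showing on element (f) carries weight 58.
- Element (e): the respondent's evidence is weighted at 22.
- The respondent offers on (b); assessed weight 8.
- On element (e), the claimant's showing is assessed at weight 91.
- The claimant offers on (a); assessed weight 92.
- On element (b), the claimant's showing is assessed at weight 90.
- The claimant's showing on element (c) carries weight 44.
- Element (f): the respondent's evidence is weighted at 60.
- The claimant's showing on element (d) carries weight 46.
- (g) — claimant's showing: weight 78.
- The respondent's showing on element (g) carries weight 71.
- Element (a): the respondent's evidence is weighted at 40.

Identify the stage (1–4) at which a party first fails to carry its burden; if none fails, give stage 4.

Stage 1 (claimant, proof to a near certainty, weight exceeds 89): (a) 92 (respondent's 40 disregarded) > 89 — meets; (b) 90 (respondent's 8 disregarded) > 89 — meets.
  All elements met. The claimant retains the burden for Stage 2.
Stage 2 (claimant, a preponderance, weight exceeds 49): (c) 44 ≤ 49 — fails; (d) 46 (respondent's 95 disregarded) ≤ 49 — fails.
  Not every element is met, so the claimant fails to carry Stage 2.
The respondent prevails.

stage 2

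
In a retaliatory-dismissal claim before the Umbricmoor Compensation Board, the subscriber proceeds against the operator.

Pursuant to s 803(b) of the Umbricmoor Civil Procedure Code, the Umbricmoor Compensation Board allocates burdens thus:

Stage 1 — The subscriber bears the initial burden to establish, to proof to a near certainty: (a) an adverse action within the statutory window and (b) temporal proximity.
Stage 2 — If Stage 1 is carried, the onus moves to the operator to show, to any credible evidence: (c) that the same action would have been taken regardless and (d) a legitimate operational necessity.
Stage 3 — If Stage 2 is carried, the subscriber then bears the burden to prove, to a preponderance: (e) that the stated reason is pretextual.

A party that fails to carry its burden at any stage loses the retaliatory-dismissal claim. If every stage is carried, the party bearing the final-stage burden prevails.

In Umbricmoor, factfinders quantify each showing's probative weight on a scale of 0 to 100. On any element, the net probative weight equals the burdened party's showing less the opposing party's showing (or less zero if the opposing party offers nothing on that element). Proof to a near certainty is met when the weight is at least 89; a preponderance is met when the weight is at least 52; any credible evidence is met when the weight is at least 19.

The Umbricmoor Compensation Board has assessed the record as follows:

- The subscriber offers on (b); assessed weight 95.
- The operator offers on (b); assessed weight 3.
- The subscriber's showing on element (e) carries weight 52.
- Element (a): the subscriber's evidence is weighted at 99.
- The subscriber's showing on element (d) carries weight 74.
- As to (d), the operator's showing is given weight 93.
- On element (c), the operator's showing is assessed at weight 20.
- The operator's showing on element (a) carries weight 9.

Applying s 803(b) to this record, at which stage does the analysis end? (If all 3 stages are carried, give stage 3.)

Stage 1 — burden on subscriber; standard: proof to a near certainty (weight is at least 89).
    (a): 99 − 9 = 90 ≥ 89 [met]
    (b): 95 − 3 = 92 ≥ 89 [met]
  Stage 1 is satisfied; the onus moves to the operator.
Stage 2 — burden on operator; standard: any credible evidence (weight is at least 19).
    (c): 20 ≥ 19 [met]
    (d): 93 − 74 = 19 ≥ 19 [met]
  All elements met. The burden passes to the subscriber.
Stage 3 — burden on subscriber; standard: a preponderance (weight is at least 52).
    (e): 52 ≥ 52 [met]
  Stage 3 carried; the final stage is satisfied.
Every stage carried; the subscriber prevails.

stage 3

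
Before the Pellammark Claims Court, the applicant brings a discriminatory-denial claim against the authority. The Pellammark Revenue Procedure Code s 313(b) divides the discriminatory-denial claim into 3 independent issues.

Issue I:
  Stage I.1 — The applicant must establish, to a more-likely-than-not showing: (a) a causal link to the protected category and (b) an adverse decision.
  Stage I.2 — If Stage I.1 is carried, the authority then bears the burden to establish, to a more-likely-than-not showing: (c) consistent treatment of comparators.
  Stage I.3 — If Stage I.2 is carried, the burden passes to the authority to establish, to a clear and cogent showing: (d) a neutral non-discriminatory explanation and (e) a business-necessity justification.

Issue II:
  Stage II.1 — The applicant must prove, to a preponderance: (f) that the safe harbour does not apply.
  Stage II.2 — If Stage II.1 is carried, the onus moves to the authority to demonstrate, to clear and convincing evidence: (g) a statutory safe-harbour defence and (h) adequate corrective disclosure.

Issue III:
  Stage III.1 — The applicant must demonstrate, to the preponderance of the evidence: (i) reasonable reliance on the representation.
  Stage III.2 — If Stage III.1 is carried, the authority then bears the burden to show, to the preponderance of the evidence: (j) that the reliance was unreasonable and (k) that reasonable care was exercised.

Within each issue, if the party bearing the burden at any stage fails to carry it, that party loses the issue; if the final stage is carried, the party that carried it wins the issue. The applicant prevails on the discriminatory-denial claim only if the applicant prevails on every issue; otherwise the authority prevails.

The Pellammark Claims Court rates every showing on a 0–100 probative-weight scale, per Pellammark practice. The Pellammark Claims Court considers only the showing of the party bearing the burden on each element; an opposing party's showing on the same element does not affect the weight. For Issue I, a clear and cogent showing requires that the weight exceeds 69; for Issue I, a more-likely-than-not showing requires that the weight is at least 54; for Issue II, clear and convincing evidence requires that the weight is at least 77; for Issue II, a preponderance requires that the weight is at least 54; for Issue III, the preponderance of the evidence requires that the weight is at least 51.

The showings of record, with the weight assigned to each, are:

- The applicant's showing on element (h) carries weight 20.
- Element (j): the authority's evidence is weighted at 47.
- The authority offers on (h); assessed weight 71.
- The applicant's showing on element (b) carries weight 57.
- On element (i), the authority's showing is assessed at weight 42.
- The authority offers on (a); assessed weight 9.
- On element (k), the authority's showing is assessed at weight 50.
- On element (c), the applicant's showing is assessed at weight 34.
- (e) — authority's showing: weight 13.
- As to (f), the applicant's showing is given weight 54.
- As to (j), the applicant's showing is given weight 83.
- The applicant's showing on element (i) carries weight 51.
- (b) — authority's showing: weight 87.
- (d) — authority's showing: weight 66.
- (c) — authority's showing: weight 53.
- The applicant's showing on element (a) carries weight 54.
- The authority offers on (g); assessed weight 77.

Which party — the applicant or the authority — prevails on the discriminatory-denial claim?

— Issue I —
Stage I.1 — burden on applicant; standard: a more-likely-than-not showing (weight is at least 54).
    (a): 54 (authority's 9 disregarded) ≥ 54 [met]
    (b): 57 (authority's 87 disregarded) ≥ 54 [met]
  Stage I.1 carried; the burden shifts to the authority.
Stage I.2 — burden on authority; standard: a more-likely-than-not showing (weight is at least 54).
    (c): 53 (applicant's 34 disregarded) < 54 [not met]
  Not every element is met, so the authority fails to carry Stage I.2.
So the applicant prevails on this issue.
— Issue II —
Stage II.1 (applicant, a preponderance, weight is at least 54): (f) 54 ≥ 54 — meets.
  All elements met. The burden passes to the authority.
Stage II.2 (authority, clear and convincing evidence, weight is at least 77): (g) 77 ≥ 77 — meets; (h) 71 (applicant's 20 disregarded) < 77 — fails.
  The authority does not carry Stage II.2.
The analysis ends at Stage II.2; the applicant prevails on this issue.
— Issue III —
At Stage III.1 the applicant must meet the preponderance of the evidence (weight is at least 51): on (i) the weight is 51 (the authority's 42 is given no effect), ≥ 51, so (i) meets the standard.
  All elements met. The burden passes to the authority.
At Stage III.2 the authority must meet the preponderance of the evidence (weight is at least 51): on (j) the weight is 47 (the applicant's 83 is given no effect), < 51, so (j) does not meet the standard; on (k) the weight is 50, which does not reach 51, so (k) does not meet the standard.
  Not every element is met, so the authority fails to carry Stage III.2.
So the applicant prevails on this issue.
Per-issue: Issue I → applicant; Issue II → applicant; Issue III → applicant. The applicant must prevail on every issue; overall, the applicant prevails.

applicant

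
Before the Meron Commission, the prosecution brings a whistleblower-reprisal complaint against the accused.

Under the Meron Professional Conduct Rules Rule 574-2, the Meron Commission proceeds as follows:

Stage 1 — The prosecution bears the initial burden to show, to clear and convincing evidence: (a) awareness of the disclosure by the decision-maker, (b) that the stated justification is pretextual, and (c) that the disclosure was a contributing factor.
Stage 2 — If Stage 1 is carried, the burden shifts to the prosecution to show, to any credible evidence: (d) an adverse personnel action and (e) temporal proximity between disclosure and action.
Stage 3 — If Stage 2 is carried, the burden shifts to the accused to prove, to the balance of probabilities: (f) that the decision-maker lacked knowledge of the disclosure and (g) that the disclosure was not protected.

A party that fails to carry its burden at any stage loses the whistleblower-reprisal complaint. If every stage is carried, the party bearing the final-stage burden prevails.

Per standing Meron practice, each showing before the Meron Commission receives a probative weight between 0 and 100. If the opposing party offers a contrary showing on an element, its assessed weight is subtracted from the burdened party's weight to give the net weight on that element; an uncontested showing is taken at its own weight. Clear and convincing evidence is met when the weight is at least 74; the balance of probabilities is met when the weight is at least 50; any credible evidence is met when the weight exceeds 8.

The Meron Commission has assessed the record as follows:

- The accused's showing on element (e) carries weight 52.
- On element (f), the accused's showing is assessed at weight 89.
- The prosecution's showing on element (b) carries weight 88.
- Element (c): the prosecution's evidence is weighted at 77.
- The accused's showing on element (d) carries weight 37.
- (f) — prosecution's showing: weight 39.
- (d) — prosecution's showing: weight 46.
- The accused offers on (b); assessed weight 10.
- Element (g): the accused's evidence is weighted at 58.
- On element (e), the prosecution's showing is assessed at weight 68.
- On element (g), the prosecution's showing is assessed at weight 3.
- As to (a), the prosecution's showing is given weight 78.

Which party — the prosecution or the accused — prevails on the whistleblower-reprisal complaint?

accused

Stage 1 (prosecution, clear and convincing evidence, weight is at least 74): (a) 78 ≥ 74 — meets; (b) net 88−10=78 ≥ 74 — meets; (c) 77 ≥ 74 — meets.
  All elements met. The prosecution retains the burden for Stage 2.
Stage 2 (prosecution, any credible evidence, weight exceeds 8): (d) net 46−37=9 > 8 — meets; (e) net 68−52=16 > 8 — meets.
  Stage 2 is satisfied; the onus moves to the accused.
Stage 3 (accused, the balance of probabilities, weight is at least 50): (f) net 89−39=50 ≥ 50 — meets; (g) net 58−3=55 ≥ 50 — meets.
  Stage 3 carried; the final stage is satisfied.
Every stage carried; the accused prevails.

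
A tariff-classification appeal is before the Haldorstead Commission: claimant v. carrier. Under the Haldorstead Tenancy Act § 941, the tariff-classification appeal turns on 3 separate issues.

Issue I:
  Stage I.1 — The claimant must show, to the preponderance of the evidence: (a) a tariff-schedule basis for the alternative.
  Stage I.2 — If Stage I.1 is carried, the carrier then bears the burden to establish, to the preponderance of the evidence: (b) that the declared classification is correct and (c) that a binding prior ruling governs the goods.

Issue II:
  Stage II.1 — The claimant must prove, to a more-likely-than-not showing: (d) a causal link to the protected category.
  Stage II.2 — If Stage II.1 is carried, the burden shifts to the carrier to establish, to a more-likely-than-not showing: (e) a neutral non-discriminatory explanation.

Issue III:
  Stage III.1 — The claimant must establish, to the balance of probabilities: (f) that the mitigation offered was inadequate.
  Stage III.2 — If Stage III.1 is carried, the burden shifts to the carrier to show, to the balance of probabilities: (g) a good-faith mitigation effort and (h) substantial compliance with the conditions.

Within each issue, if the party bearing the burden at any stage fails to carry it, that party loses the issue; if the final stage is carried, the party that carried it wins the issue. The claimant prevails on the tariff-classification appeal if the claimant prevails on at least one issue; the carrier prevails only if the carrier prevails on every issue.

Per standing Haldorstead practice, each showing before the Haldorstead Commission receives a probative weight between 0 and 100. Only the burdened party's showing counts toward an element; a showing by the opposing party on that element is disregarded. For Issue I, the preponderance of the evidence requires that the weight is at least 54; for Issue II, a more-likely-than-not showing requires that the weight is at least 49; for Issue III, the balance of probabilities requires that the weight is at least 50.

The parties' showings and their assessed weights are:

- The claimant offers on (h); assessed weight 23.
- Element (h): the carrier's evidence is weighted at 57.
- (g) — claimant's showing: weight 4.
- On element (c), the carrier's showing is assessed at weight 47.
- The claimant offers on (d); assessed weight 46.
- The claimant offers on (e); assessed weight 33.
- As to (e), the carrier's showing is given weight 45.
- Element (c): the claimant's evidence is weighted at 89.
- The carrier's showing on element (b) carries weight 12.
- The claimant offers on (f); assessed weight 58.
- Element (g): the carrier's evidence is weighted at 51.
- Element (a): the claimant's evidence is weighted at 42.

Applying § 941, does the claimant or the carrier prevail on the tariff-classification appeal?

— Issue I —
At Stage I.1 the claimant must meet the preponderance of the evidence (weight is at least 54): on (a) the weight is 42, which does not reach 54, so (a) does not meet the standard.
  The claimant does not carry Stage I.1.
So the carrier prevails on this issue.
— Issue II —
Stage II.1 — burden on claimant; standard: a more-likely-than-not showing (weight is at least 49).
    (d): 46 < 49 [not met]
  Stage II.1 not carried; the claimant fails its burden.
So the carrier prevails on this issue.
— Issue III —
Stage III.1 — burden on claimant; standard: the balance of probabilities (weight is at least 50).
    (f): 58 ≥ 50 [met]
  Stage III.1 carried; the burden shifts to the carrier.
Stage III.2 — burden on carrier; standard: the balance of probabilities (weight is at least 50).
    (g): 51 (claimant's 4 disregarded) ≥ 50 [met]
    (h): 57 (claimant's 23 disregarded) ≥ 50 [met]
  All elements met at the final stage.
Every stage carried; the carrier prevails on this issue.
Per-issue: Issue I → carrier; Issue II → carrier; Issue III → carrier. The claimant must prevail on at least one issue; overall, the carrier prevails.

carrier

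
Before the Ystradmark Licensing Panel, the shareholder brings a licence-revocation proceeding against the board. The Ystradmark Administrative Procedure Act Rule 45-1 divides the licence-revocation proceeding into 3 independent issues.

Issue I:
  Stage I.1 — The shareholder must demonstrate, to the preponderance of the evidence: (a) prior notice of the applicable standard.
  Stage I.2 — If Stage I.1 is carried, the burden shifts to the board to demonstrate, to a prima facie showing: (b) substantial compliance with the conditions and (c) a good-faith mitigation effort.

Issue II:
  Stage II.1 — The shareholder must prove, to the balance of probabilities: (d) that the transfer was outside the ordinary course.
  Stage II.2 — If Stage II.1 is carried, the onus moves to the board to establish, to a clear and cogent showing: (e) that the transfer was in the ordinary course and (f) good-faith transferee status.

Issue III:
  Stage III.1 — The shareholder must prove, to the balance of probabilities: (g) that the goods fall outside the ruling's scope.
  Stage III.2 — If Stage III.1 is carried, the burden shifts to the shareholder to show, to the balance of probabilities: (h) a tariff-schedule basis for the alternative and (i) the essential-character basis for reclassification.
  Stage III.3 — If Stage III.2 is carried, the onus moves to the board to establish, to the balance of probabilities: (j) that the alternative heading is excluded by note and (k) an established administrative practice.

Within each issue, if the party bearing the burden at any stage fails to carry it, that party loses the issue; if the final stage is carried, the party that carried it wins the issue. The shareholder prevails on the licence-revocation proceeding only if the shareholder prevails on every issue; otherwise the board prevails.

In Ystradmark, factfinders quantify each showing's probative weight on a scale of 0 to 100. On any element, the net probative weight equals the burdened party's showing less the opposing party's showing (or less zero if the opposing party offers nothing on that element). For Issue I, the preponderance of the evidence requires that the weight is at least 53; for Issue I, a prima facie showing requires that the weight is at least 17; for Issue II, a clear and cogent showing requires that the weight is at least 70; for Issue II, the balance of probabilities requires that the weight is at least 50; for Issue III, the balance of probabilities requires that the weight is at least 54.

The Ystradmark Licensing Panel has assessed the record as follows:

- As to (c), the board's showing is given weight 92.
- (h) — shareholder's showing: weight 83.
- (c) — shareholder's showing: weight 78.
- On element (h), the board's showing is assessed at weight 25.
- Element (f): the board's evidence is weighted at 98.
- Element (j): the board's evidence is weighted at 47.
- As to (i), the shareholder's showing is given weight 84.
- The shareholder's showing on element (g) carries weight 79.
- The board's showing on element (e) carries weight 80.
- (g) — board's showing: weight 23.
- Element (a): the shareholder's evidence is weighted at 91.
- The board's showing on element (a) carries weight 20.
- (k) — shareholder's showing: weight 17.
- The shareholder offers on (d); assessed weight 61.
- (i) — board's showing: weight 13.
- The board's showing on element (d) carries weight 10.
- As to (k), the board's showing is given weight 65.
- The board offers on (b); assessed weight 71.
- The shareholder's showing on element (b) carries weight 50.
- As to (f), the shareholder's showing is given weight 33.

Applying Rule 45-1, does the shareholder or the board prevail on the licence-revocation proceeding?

shareholder

— Issue I —
Stage I.1 — burden on shareholder; standard: the preponderance of the evidence (weight is at least 53).
    (a): 91 − 20 = 71 ≥ 53 [met]
  Stage I.1 carried; the burden shifts to the board.
Stage I.2 — burden on board; standard: a prima facie showing (weight is at least 17).
    (b): 71 − 50 = 21 ≥ 17 [met]
    (c): 92 − 78 = 14 < 17 [not met]
  The board does not carry Stage I.2.
So the shareholder prevails on this issue.
— Issue II —
Stage II.1 — burden on shareholder; standard: the balance of probabilities (weight is at least 50).
    (d): 61 − 10 = 51 ≥ 50 [met]
  All elements met. The burden passes to the board.
Stage II.2 — burden on board; standard: a clear and cogent showing (weight is at least 70).
    (e): 80 ≥ 70 [met]
    (f): 98 − 33 = 65 < 70 [not met]
  Stage II.2 not carried; the board fails its burden.
So the shareholder prevails on this issue.
— Issue III —
At Stage III.1 the shareholder must meet the balance of probabilities (weight is at least 54): on (g) the weight is 79 less the opposing 23 gives net 56, ≥ 54, so (g) meets the standard.
  All elements met. The shareholder retains the burden for Stage III.2.
At Stage III.2 the shareholder must meet the balance of probabilities (weight is at least 54): on (h) the weight is 83 less the opposing 25 gives net 58, which does reach 54, so (h) meets the standard; on (i) the weight is 84 less the opposing 13 gives net 71, ≥ 54, so (i) meets the standard.
  All elements met. The burden passes to the board.
At Stage III.3 the board must meet the balance of probabilities (weight is at least 54): on (j) the weight is 47, which does not reach 54, so (j) does not meet the standard; on (k) the weight is 65 less the opposing 17 gives net 48, which does not reach 54, so (k) does not meet the standard.
  The board does not carry Stage III.3.
The analysis ends at Stage III.3; the shareholder prevails on this issue.
Per-issue: Issue I → shareholder; Issue II → shareholder; Issue III → shareholder. The shareholder must prevail on every issue; overall, the shareholder prevails.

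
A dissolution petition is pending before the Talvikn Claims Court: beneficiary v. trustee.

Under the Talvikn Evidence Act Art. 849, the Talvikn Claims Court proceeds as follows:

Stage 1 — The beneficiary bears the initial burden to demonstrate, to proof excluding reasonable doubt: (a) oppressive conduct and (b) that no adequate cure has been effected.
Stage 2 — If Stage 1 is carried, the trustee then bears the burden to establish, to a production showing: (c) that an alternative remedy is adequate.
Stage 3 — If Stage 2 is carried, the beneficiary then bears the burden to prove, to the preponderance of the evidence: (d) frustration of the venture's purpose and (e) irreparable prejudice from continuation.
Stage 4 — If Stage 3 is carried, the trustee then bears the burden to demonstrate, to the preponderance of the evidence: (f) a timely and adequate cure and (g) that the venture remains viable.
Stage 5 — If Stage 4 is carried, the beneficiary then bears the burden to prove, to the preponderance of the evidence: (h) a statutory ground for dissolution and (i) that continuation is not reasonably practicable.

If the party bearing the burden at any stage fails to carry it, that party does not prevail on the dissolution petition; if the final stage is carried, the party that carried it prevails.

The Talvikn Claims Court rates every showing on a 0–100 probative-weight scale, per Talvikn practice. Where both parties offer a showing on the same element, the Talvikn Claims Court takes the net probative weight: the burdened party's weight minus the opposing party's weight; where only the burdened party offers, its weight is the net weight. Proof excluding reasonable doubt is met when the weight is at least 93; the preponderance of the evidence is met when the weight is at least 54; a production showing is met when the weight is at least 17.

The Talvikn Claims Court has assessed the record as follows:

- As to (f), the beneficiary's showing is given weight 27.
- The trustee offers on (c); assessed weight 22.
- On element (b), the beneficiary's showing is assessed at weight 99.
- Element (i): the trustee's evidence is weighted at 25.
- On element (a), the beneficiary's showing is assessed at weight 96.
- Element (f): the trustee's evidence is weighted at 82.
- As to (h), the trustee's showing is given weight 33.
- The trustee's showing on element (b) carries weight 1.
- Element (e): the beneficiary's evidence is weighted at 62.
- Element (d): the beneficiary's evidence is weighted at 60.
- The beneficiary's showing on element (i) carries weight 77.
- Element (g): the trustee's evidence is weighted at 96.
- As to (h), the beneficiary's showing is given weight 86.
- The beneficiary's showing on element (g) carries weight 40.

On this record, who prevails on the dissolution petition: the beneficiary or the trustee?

trustee

Stage 1 — burden on beneficiary; standard: proof excluding reasonable doubt (weight is at least 93).
    (a): 96 ≥ 93 [met]
    (b): 99 − 1 = 98 ≥ 93 [met]
  The beneficiary carries Stage 1; the trustee now bears the burden.
Stage 2 — burden on trustee; standard: a production showing (weight is at least 17).
    (c): 22 ≥ 17 [met]
  Stage 2 carried; the burden shifts to the beneficiary.
Stage 3 — burden on beneficiary; standard: the preponderance of the evidence (weight is at least 54).
    (d): 60 ≥ 54 [met]
    (e): 62 ≥ 54 [met]
  All elements met. The burden passes to the trustee.
Stage 4 — burden on trustee; standard: the preponderance of the evidence (weight is at least 54).
    (f): 82 − 27 = 55 ≥ 54 [met]
    (g): 96 − 40 = 56 ≥ 54 [met]
  Stage 4 is satisfied; the onus moves to the beneficiary.
Stage 5 — burden on beneficiary; standard: the preponderance of the evidence (weight is at least 54).
    (h): 86 − 33 = 53 < 54 [not met]
    (i): 77 − 25 = 52 < 54 [not met]
  The beneficiary does not carry Stage 5.
So the trustee prevails.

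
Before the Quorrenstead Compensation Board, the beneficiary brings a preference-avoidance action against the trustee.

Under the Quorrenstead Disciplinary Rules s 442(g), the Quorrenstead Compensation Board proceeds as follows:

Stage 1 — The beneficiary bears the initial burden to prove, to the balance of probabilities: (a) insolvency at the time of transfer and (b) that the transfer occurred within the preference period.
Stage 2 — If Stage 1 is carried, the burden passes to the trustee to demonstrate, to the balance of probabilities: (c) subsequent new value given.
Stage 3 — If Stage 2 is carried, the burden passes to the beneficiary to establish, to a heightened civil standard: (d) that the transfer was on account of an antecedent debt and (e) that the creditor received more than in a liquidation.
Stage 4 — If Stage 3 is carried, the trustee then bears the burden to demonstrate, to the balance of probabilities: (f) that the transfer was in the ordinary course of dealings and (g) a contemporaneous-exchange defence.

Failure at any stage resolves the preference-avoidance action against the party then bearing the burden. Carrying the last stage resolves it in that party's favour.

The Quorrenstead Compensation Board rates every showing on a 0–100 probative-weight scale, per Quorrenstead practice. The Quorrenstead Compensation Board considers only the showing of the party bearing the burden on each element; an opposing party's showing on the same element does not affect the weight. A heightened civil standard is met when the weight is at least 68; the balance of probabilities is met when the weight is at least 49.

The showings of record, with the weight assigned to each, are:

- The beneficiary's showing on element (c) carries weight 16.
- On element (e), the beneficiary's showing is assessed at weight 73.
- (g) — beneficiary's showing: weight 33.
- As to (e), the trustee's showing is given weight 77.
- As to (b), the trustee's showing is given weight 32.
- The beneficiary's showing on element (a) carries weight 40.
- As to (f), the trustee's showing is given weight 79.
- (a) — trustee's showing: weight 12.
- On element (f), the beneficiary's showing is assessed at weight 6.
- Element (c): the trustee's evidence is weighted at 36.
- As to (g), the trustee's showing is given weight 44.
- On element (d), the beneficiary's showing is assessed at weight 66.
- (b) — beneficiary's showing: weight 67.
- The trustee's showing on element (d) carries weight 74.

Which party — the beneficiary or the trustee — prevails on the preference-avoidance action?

Stage 1 — burden on beneficiary; standard: the balance of probabilities (weight is at least 49).
    (a): 40 (trustee's 12 disregarded) < 49 [not met]
    (b): 67 (trustee's 32 disregarded) ≥ 49 [met]
  Not every element is met, so the beneficiary fails to carry Stage 1.
The analysis ends at Stage 1; the trustee prevails.

trustee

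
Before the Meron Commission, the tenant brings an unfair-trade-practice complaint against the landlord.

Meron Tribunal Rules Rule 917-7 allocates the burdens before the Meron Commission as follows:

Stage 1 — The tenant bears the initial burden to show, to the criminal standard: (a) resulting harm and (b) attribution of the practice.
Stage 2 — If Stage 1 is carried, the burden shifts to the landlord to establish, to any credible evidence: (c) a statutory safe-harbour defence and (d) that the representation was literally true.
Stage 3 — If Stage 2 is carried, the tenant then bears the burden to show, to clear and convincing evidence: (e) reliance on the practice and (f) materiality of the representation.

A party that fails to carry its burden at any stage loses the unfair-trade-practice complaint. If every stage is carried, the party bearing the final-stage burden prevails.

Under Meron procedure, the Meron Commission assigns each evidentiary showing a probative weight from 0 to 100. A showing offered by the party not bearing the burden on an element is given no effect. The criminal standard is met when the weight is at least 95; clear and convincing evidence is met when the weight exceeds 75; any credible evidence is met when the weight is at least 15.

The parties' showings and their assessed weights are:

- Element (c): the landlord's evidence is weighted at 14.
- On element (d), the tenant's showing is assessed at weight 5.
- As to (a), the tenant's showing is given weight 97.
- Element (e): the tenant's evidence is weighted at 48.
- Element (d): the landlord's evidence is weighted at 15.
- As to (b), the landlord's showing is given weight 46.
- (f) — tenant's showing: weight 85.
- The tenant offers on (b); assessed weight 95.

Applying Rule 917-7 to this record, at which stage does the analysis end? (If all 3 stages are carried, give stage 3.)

Stage 1 — burden on tenant; standard: the criminal standard (weight is at least 95).
    (a): 97 ≥ 95 [met]
    (b): 95 (landlord's 46 disregarded) ≥ 95 [met]
  Stage 1 is satisfied; the onus moves to the landlord.
Stage 2 — burden on landlord; standard: any credible evidence (weight is at least 15).
    (c): 14 < 15 [not met]
    (d): 15 (tenant's 5 disregarded) ≥ 15 [met]
  Not every element is met, so the landlord fails to carry Stage 2.
The tenant prevails.

stage 2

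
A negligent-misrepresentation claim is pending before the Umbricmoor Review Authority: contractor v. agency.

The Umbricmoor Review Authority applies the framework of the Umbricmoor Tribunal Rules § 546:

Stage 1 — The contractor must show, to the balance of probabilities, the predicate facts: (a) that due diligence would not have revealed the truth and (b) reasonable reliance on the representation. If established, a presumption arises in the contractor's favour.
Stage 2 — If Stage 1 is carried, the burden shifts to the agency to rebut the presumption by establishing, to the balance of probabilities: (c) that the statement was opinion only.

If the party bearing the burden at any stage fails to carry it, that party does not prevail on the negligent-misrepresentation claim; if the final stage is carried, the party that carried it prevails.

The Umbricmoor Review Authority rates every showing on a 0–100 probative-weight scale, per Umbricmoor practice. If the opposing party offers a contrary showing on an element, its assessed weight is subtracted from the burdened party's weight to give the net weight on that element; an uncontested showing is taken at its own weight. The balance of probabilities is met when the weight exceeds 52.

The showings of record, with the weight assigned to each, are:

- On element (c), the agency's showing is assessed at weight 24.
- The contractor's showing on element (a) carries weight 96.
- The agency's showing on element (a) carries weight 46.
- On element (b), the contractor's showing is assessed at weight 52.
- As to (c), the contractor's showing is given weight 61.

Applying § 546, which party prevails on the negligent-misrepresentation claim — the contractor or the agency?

Stage 1 (contractor, the balance of probabilities, weight exceeds 52): (a) net 96−46=50 ≤ 52 — fails; (b) 52 ≤ 52 — fails.
  The contractor does not carry Stage 1.
The analysis ends at Stage 1; the agency prevails.

agency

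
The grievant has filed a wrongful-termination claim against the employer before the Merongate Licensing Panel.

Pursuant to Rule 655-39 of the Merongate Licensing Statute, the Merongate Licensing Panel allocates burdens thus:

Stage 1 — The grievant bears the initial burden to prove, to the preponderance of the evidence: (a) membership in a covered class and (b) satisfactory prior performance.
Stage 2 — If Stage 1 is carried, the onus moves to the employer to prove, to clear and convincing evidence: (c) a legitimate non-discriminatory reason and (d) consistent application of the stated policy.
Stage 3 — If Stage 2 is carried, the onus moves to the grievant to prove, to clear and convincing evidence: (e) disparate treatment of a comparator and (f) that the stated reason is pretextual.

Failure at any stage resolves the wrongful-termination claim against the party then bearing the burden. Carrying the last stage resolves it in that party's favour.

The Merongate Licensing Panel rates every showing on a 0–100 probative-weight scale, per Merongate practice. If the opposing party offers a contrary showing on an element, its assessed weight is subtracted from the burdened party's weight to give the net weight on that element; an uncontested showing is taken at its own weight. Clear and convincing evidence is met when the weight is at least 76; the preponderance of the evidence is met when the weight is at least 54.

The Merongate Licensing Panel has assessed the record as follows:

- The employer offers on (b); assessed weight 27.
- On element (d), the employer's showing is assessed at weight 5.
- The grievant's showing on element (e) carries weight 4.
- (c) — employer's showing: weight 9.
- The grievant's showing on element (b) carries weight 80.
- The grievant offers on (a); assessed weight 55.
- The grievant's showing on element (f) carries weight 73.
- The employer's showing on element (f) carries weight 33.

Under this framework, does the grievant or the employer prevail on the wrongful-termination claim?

employer

At Stage 1 the grievant must meet the preponderance of the evidence (weight is at least 54): on (a) the weight is 55, which does reach 54, so (a) meets the standard; on (b) the weight is 80 less the opposing 27 gives net 53, which does not reach 54, so (b) does not meet the standard.
  Stage 1 not carried; the grievant fails its burden.
The analysis ends at Stage 1; the employer prevails.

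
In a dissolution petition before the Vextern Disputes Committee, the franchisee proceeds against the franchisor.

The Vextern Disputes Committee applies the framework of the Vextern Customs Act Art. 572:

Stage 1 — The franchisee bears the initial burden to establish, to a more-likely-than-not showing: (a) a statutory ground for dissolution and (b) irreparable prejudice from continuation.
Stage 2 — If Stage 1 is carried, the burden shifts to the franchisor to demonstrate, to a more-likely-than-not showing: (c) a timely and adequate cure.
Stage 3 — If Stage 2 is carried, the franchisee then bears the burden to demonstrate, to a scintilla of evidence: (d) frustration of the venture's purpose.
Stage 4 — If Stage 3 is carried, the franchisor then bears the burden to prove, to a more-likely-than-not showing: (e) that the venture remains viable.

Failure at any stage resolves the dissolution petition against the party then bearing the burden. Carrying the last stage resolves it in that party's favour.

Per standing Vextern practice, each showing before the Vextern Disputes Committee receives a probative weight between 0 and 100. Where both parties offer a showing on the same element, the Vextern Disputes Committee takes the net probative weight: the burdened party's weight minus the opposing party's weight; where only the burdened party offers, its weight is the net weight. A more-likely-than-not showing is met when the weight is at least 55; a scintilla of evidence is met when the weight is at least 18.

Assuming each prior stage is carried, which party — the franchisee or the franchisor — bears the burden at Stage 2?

Stage 2's rule assigns the burden to the franchisor (to a more-likely-than-not showing).

franchisor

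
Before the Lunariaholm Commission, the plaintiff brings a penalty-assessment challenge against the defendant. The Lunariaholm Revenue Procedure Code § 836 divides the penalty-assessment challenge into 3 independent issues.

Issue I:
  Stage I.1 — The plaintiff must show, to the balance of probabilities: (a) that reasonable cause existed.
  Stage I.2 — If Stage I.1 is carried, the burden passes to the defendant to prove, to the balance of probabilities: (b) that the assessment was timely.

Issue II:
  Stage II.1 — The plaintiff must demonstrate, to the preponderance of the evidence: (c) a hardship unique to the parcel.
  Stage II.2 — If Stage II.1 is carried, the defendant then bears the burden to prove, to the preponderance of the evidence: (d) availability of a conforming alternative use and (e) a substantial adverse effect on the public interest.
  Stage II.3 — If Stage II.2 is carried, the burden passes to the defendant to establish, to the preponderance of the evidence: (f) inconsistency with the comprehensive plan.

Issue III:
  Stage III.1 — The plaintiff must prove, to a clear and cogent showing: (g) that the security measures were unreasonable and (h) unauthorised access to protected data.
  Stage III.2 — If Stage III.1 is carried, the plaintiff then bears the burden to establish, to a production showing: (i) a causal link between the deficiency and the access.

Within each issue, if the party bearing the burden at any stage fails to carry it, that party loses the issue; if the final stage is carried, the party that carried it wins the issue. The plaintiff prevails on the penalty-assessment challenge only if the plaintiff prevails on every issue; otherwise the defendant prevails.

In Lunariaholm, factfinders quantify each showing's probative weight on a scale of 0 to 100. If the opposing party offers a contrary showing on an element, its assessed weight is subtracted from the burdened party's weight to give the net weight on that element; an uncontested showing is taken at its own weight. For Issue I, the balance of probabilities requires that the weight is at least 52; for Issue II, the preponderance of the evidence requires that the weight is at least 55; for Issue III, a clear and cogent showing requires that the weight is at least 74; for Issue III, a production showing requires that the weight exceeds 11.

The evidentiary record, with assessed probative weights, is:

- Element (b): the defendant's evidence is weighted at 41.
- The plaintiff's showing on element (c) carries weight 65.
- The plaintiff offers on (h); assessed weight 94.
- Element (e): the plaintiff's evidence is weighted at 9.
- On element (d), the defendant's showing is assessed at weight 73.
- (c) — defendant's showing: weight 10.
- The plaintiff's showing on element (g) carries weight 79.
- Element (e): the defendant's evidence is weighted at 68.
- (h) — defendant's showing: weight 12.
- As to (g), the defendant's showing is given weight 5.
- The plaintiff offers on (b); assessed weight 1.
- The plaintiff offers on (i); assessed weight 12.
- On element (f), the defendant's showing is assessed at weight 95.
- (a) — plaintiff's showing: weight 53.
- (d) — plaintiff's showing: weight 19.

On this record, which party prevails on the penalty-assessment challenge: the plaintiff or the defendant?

— Issue I —
Stage I.1 — burden on plaintiff; standard: the balance of probabilities (weight is at least 52).
    (a): 53 ≥ 52 [met]
  Stage I.1 is satisfied; the onus moves to the defendant.
Stage I.2 — burden on defendant; standard: the balance of probabilities (weight is at least 52).
    (b): 41 − 1 = 40 < 52 [not met]
  Stage I.2 not carried; the defendant fails its burden.
The analysis ends at Stage I.2; the plaintiff prevails on this issue.
— Issue II —
At Stage II.1 the plaintiff must meet the preponderance of the evidence (weight is at least 55): on (c) the weight is 65 less the opposing 10 gives net 55, which does reach 55, so (c) meets the standard.
  The plaintiff carries Stage II.1; the defendant now bears the burden.
At Stage II.2 the defendant must meet the preponderance of the evidence (weight is at least 55): on (d) the weight is 73 less the opposing 19 gives net 54, < 55, so (d) does not meet the standard; on (e) the weight is 68 less the opposing 9 gives net 59, ≥ 55, so (e) meets the standard.
  Stage II.2 not carried; the defendant fails its burden.
The plaintiff prevails on this issue.
— Issue III —
Stage III.1 (plaintiff, a clear and cogent showing, weight is at least 74): (g) net 79−5=74 ≥ 74 — meets; (h) net 94−12=82 ≥ 74 — meets.
  Stage III.1 carried; the burden remains with the plaintiff.
Stage III.2 (plaintiff, a production showing, weight exceeds 11): (i) 12 > 11 — meets.
  All elements met at the final stage.
With every stage satisfied, the plaintiff prevails on this issue.
Per-issue: Issue I → plaintiff; Issue II → plaintiff; Issue III → plaintiff. The plaintiff must prevail on every issue; overall, the plaintiff prevails.

plaintiff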